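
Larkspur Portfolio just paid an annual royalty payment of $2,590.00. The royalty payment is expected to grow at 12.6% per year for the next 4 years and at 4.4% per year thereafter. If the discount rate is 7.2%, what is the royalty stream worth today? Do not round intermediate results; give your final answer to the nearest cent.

D_1 = 2916.34000
D_2 = 3283.79884
D_3 = 3697.55749
D_4 = 4163.44974
Terminal value at year 4: TV = D_4×(1+g_2)/(r−g_2) = 4346.64153/0.028 = 155237.19738
P_0 = D_1/(1+r)^1 + D_2/(1+r)^2 + D_3/(1+r)^3 + D_4/(1+r)^4 + TV/(1+r)^4
    = 2720.46642 + 2857.50484 + 3001.44631 + 3152.63857 + 117548.38103 = 129280.43717

$129280.44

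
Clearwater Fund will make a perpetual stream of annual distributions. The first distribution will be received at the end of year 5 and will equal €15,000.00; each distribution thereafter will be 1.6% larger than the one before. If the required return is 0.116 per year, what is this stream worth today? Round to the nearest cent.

Value at end of year 4: C₁ / (r − g) = €15,000.00 / (0.116 − 0.016) = €150,000.0000
Discount to today: PV = €150,000.0000 / (1 + 0.116)^4 = €150,000.0000 / 1.551161 = €96,701.78

€96701.78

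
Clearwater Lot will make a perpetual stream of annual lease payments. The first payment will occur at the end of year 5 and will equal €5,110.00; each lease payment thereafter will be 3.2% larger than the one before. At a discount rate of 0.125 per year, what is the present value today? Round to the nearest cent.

Value at end of year 4: C₁ / (r − g) = €5,110.00 / (0.125 − 0.032) = €54,946.2366
Discount to today: PV = €54,946.2366 / (1 + 0.125)^4 = €54,946.2366 / 1.601807 = €34,302.66

€34302.66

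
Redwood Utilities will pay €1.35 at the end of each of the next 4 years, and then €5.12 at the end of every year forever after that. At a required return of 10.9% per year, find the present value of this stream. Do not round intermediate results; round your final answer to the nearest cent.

€35.25

PV of 4-year annuity: €1.35 × [1 − (1+0.109)^−4] / 0.109 = 4.19726
Perpetuity value at year 4: €5.12 / 0.109 = 46.97248
PV of perpetuity: 46.97248 / (1+0.109)^4 = 31.05398
Total PV = 4.19726 + 31.05398 = 35.25124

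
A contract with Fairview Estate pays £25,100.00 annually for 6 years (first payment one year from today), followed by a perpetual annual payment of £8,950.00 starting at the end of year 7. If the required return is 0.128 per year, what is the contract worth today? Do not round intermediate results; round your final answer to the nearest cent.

PV of 6-year annuity: £25,100.00 × [1 − (1+0.128)^−6] / 0.128 = 100899.84251
Perpetuity value at year 6: £8,950.00 / 0.128 = 69921.87500
PV of perpetuity: 69921.87500 / (1+0.128)^6 = 33943.64430
Total PV = 100899.84251 + 33943.64430 = 134843.48682

£134843.49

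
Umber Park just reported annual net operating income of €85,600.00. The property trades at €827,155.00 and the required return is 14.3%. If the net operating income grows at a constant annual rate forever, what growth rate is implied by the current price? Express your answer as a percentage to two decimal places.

P = D₀(1+g)/(r−g) ⇒ P(r−g) = D₀(1+g) ⇒ g(P+D₀) = P·r − D₀
g = (P·r − D₀)/(P + D₀) = (€827,155.00×0.143 − €85,600.00) / (€827,155.00 + €85,600.00) = 0.035807

3.58%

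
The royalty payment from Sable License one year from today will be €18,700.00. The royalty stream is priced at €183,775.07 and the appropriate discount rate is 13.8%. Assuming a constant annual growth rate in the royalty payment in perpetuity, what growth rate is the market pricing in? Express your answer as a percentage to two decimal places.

3.62%

P = D₁/(r−g) ⇒ g = r − D₁/P = 0.138 − €18,700.00/€183,775.07 = 0.036245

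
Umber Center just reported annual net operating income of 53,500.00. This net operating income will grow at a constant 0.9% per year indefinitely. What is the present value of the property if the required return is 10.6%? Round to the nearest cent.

D₁ = D₀ × (1 + g) = 53,500.00 × 1.009 = 53,981.5000
Growing perpetuity: P = D₁ / (r − g) = 53,981.5000 / (0.106 − 0.009) = 556,510.31

556510.31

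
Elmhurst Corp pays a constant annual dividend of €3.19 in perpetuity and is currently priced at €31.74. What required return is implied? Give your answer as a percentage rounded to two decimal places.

10.05%

P = C/r ⇒ r = C/P = €3.19/€31.74 = 0.100504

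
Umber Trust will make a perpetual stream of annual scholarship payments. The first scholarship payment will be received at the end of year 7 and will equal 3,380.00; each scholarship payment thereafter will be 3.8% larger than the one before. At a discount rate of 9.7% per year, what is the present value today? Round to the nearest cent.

32871.91

Value at end of year 6: C₁ / (r − g) = 3,380.00 / (0.097 − 0.038) = 57,288.1356
Discount to today: PV = 57,288.1356 / (1 + 0.097)^6 = 57,288.1356 / 1.742769 = 32,871.91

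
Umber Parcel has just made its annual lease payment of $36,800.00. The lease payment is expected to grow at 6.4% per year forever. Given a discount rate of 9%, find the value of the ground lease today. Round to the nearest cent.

D₁ = D₀ × (1 + g) = $36,800.00 × 1.064 = $39,155.2000
Growing perpetuity: P = D₁ / (r − g) = $39,155.2000 / (0.09 − 0.064) = $1,505,969.23

$1505969.23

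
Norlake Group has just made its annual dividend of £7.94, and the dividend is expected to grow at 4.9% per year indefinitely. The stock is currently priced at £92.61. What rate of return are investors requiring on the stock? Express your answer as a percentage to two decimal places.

D₁ = £7.94 × 1.049 = £8.3291
P = D₁/(r − g) ⇒ r = D₁/P + g = £8.3291/£92.61 + 0.049 = 0.089937 + 0.049 = 0.138937

13.89%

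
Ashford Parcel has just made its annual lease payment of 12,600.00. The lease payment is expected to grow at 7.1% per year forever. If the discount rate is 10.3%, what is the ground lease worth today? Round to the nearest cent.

D₁ = D₀ × (1 + g) = 12,600.00 × 1.071 = 13,494.6000
Growing perpetuity: P = D₁ / (r − g) = 13,494.6000 / (0.103 − 0.071) = 421,706.25

421706.25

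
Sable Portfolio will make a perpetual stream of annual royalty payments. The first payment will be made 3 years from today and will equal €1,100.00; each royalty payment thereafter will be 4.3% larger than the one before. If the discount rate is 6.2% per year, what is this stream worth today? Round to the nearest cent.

Value at end of year 2: C₁ / (r − g) = €1,100.00 / (0.062 − 0.043) = €57,894.7368
Discount to today: PV = €57,894.7368 / (1 + 0.062)^2 = €57,894.7368 / 1.127844 = €51,332.22

€51332.22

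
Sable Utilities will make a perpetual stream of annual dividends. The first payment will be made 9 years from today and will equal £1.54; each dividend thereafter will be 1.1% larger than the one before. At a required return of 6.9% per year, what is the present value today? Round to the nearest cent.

£15.57

Value at end of year 8: C₁ / (r − g) = £1.54 / (0.069 − 0.011) = £26.5517
Discount to today: PV = £26.5517 / (1 + 0.069)^8 = £26.5517 / 1.705382 = £15.57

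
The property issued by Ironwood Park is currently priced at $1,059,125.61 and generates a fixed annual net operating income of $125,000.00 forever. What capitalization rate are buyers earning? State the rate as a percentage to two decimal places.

11.80%

P = C/r ⇒ r = C/P = $125,000.00/$1,059,125.61 = 0.118022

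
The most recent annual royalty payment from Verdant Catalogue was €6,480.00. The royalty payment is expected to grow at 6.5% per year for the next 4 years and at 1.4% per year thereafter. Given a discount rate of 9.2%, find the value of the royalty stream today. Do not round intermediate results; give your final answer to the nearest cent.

€100569.43

D_1 = 6901.20000
D_2 = 7349.77800
D_3 = 7827.51357
D_4 = 8336.30195
Terminal value at year 4: TV = D_4×(1+g_2)/(r−g_2) = 8453.01018/0.078 = 108371.92538
P_0 = D_1/(1+r)^1 + D_2/(1+r)^2 + D_3/(1+r)^3 + D_4/(1+r)^4 + TV/(1+r)^4
    = 6319.78022 + 6163.52192 + 6011.12714 + 5862.50037 + 76212.50487 = 100569.43453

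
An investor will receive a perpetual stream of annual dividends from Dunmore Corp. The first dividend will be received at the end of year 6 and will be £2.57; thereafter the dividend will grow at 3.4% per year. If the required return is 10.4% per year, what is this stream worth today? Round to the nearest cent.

Value at end of year 5: C₁ / (r − g) = £2.57 / (0.104 − 0.034) = £36.7143
Discount to today: PV = £36.7143 / (1 + 0.104)^5 = £36.7143 / 1.640006 = £22.39

£22.39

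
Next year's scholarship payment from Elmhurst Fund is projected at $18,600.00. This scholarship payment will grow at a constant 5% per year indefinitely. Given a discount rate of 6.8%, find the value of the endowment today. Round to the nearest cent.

Growing perpetuity: P = D₁ / (r − g) = $18,600.0000 / (0.068 − 0.05) = $1,033,333.33

$1033333.33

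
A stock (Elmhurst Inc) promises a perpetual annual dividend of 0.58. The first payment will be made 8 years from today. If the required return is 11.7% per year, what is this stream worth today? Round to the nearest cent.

Value at end of year 7: C / r = 0.58 / 0.117 = 4.9573
Discount to today: PV = 4.9573 / (1 + 0.117)^7 = 4.9573 / 2.169563 = 2.28

2.28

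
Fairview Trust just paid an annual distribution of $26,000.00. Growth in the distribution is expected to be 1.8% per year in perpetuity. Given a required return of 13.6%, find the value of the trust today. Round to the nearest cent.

$224305.08

D₁ = D₀ × (1 + g) = $26,000.00 × 1.018 = $26,468.0000
Growing perpetuity: P = D₁ / (r − g) = $26,468.0000 / (0.136 − 0.018) = $224,305.08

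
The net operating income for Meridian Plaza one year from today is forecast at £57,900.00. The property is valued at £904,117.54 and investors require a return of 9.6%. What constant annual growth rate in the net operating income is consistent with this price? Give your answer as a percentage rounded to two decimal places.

3.20%

P = D₁/(r−g) ⇒ g = r − D₁/P = 0.096 − £57,900.00/£904,117.54 = 0.031960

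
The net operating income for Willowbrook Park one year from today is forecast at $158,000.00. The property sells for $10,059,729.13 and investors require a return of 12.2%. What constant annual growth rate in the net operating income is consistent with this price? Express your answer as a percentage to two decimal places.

P = D₁/(r−g) ⇒ g = r − D₁/P = 0.122 − $158,000.00/$10,059,729.13 = 0.106294

10.63%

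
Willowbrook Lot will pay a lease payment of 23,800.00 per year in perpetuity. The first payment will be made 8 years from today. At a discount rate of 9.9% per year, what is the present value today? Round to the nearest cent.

Value at end of year 7: C / r = 23,800.00 / 0.099 = 240,404.0404
Discount to today: PV = 240,404.0404 / (1 + 0.099)^7 = 240,404.0404 / 1.936350 = 124,153.20

124153.20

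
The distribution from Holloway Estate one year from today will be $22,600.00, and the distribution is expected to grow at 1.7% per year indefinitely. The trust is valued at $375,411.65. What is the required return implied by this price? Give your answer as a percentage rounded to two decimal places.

P = D₁/(r − g) ⇒ r = D₁/P + g = $22,600.0000/$375,411.65 + 0.017 = 0.060201 + 0.017 = 0.077201

7.72%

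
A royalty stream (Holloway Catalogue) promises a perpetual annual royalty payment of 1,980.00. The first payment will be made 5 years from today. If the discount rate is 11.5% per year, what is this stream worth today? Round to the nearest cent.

Value at end of year 4: C / r = 1,980.00 / 0.115 = 17,217.3913
Discount to today: PV = 17,217.3913 / (1 + 0.115)^4 = 17,217.3913 / 1.545608 = 11,139.56

11139.56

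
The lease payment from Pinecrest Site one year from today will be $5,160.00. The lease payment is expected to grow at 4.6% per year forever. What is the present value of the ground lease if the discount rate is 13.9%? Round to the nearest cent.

Growing perpetuity: P = D₁ / (r − g) = $5,160.0000 / (0.139 − 0.046) = $55,483.87

$55483.87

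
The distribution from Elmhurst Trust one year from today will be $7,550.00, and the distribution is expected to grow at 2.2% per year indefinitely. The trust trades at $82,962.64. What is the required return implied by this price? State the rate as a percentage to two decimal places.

11.30%

P = D₁/(r − g) ⇒ r = D₁/P + g = $7,550.0000/$82,962.64 + 0.022 = 0.091005 + 0.022 = 0.113005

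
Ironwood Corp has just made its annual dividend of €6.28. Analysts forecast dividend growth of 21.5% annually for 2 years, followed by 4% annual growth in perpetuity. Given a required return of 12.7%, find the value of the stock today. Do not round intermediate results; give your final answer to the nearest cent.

D_1 = 7.63020
D_2 = 9.27069
Terminal value at year 2: TV = D_2×(1+g_2)/(r−g_2) = 9.64152/0.087 = 110.82208
P_0 = D_1/(1+r)^1 + D_2/(1+r)^2 + TV/(1+r)^2
    = 6.77036 + 7.29902 + 87.25262 = 101.32200

€101.32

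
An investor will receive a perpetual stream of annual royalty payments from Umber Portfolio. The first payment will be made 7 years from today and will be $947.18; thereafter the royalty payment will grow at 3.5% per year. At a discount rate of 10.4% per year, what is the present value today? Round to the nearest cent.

Value at end of year 6: C₁ / (r − g) = $947.18 / (0.104 − 0.035) = $13,727.2464
Discount to today: PV = $13,727.2464 / (1 + 0.104)^6 = $13,727.2464 / 1.810566 = $7,581.74

$7581.74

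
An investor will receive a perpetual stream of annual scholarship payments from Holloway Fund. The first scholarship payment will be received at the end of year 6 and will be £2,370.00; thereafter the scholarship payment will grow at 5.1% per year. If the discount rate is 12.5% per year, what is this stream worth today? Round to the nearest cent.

Value at end of year 5: C₁ / (r − g) = £2,370.00 / (0.125 − 0.051) = £32,027.0270
Discount to today: PV = £32,027.0270 / (1 + 0.125)^5 = £32,027.0270 / 1.802032 = £17,772.72

£17772.72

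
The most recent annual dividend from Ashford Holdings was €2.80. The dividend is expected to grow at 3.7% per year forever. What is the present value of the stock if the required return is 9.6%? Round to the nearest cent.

€49.21

D₁ = D₀ × (1 + g) = €2.80 × 1.037 = €2.9036
Growing perpetuity: P = D₁ / (r − g) = €2.9036 / (0.096 − 0.037) = €49.21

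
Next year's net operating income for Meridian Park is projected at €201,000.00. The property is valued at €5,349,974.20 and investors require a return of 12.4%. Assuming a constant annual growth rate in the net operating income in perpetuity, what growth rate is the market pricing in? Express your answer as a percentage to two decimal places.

8.64%

P = D₁/(r−g) ⇒ g = r − D₁/P = 0.124 − €201,000.00/€5,349,974.20 = 0.086430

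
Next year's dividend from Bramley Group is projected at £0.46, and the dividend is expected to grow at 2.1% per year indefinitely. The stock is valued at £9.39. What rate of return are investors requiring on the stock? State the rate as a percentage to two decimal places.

P = D₁/(r − g) ⇒ r = D₁/P + g = £0.4600/£9.39 + 0.021 = 0.048988 + 0.021 = 0.069988

7.00%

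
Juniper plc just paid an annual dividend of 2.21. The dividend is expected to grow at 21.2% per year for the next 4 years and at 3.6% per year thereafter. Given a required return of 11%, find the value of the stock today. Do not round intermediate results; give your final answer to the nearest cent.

D_1 = 2.67852
D_2 = 3.24637
D_3 = 3.93460
D_4 = 4.76873
Terminal value at year 4: TV = D_4×(1+g_2)/(r−g_2) = 4.94040/0.074 = 66.76222
P_0 = D_1/(1+r)^1 + D_2/(1+r)^2 + D_3/(1+r)^3 + D_4/(1+r)^4 + TV/(1+r)^4
    = 2.41308 + 2.63482 + 2.87694 + 3.14131 + 43.97834 = 55.04450

55.04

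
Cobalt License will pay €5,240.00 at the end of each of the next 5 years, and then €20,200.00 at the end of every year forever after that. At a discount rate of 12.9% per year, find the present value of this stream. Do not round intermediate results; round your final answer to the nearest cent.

€103842.73

PV of 5-year annuity: €5,240.00 × [1 − (1+0.129)^−5] / 0.129 = 18475.34970
Perpetuity value at year 5: €20,200.00 / 0.129 = 156589.14729
PV of perpetuity: 156589.14729 / (1+0.129)^5 = 85367.37937
Total PV = 18475.34970 + 85367.37937 = 103842.72906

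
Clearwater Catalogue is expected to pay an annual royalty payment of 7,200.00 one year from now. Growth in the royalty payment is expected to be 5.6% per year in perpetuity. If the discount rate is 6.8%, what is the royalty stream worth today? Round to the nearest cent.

Growing perpetuity: P = D₁ / (r − g) = 7,200.0000 / (0.068 − 0.056) = 600,000.00

600000.00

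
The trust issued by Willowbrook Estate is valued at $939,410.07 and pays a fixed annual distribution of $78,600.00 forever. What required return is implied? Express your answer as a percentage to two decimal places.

P = C/r ⇒ r = C/P = $78,600.00/$939,410.07 = 0.083670

8.37%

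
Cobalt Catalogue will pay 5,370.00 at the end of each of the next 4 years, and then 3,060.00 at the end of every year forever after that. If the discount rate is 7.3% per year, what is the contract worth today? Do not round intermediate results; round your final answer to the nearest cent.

PV of 4-year annuity: 5,370.00 × [1 − (1+0.073)^−4] / 0.073 = 18066.81225
Perpetuity value at year 4: 3,060.00 / 0.073 = 41917.80822
PV of perpetuity: 41917.80822 / (1+0.073)^4 = 31622.75319
Total PV = 18066.81225 + 31622.75319 = 49689.56545

49689.57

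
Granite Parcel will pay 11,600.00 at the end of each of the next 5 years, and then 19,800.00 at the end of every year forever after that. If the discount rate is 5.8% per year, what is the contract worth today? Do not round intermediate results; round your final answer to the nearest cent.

PV of 5-year annuity: 11,600.00 × [1 − (1+0.058)^−5] / 0.058 = 49130.42839
Perpetuity value at year 5: 19,800.00 / 0.058 = 341379.31034
PV of perpetuity: 341379.31034 / (1+0.058)^5 = 257518.75154
Total PV = 49130.42839 + 257518.75154 = 306649.17993

306649.18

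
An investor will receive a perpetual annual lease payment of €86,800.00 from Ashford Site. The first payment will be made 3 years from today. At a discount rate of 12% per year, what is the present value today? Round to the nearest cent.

€576636.90

Value at end of year 2: C / r = €86,800.00 / 0.12 = €723,333.3333
Discount to today: PV = €723,333.3333 / (1 + 0.12)^2 = €723,333.3333 / 1.254400 = €576,636.90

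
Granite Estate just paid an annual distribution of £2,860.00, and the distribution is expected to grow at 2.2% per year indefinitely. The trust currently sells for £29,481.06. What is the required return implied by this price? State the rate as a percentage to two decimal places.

12.11%

D₁ = £2,860.00 × 1.022 = £2,922.9200
P = D₁/(r − g) ⇒ r = D₁/P + g = £2,922.9200/£29,481.06 + 0.022 = 0.099146 + 0.022 = 0.121146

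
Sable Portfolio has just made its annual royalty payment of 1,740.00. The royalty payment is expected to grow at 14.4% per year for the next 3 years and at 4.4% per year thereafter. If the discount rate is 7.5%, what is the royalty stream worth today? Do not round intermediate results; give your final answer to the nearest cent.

76541.35

D_1 = 1990.56000
D_2 = 2277.20064
D_3 = 2605.11753
Terminal value at year 3: TV = D_3×(1+g_2)/(r−g_2) = 2719.74270/0.031 = 87733.63560
P_0 = D_1/(1+r)^1 + D_2/(1+r)^2 + D_3/(1+r)^3 + TV/(1+r)^3
    = 1851.68372 + 1970.53598 + 2097.01689 + 70622.11728 = 76541.35387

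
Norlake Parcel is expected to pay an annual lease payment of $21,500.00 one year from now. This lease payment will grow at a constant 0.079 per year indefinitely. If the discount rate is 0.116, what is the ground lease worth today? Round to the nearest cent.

$581081.08

Growing perpetuity: P = D₁ / (r − g) = $21,500.0000 / (0.116 − 0.079) = $581,081.08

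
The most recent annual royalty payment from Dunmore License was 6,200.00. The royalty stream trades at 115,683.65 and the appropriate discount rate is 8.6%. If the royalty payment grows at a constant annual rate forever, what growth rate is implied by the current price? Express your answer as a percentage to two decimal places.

P = D₀(1+g)/(r−g) ⇒ P(r−g) = D₀(1+g) ⇒ g(P+D₀) = P·r − D₀
g = (P·r − D₀)/(P + D₀) = (115,683.65×0.086 − 6,200.00) / (115,683.65 + 6,200.00) = 0.030757

3.08%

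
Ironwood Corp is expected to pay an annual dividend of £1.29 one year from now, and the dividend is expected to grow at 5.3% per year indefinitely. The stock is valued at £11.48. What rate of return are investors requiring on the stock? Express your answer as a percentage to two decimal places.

P = D₁/(r − g) ⇒ r = D₁/P + g = £1.2900/£11.48 + 0.053 = 0.112369 + 0.053 = 0.165369

16.54%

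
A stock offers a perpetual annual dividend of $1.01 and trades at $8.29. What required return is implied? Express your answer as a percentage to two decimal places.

12.18%

P = C/r ⇒ r = C/P = $1.01/$8.29 = 0.121834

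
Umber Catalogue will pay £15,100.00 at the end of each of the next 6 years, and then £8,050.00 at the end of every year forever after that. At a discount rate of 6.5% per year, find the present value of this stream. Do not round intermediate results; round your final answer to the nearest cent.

PV of 6-year annuity: £15,100.00 × [1 − (1+0.065)^−6] / 0.065 = 73099.30471
Perpetuity value at year 6: £8,050.00 / 0.065 = 123846.15385
PV of perpetuity: 123846.15385 / (1+0.065)^6 = 84875.99471
Total PV = 73099.30471 + 84875.99471 = 157975.29942

£157975.30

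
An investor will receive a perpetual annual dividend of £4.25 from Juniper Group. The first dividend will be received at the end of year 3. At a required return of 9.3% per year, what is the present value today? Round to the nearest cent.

£38.25

Value at end of year 2: C / r = £4.25 / 0.093 = £45.6989
Discount to today: PV = £45.6989 / (1 + 0.093)^2 = £45.6989 / 1.194649 = £38.25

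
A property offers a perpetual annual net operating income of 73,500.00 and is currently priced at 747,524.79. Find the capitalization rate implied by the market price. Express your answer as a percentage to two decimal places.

9.83%

P = C/r ⇒ r = C/P = 73,500.00/747,524.79 = 0.098324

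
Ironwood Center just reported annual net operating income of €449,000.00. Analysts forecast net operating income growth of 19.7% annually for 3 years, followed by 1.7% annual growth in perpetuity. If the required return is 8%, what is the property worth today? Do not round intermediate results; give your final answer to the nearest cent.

€11528698.61

D_1 = 537453.00000
D_2 = 643331.24100
D_3 = 770067.49548
Terminal value at year 3: TV = D_3×(1+g_2)/(r−g_2) = 783158.64290/0.063 = 12431089.56984
P_0 = D_1/(1+r)^1 + D_2/(1+r)^2 + D_3/(1+r)^3 + TV/(1+r)^3
    = 497641.66667 + 551552.84722 + 611304.40567 + 9868199.69155 = 11528698.61111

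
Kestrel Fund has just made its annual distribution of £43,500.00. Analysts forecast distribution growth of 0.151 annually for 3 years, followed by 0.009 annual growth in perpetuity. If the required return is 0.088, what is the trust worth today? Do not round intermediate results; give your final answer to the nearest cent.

D_1 = 50068.50000
D_2 = 57628.84350
D_3 = 66330.79887
Terminal value at year 3: TV = D_3×(1+g_2)/(r−g_2) = 66927.77606/0.079 = 847187.03871
P_0 = D_1/(1+r)^1 + D_2/(1+r)^2 + D_3/(1+r)^3 + TV/(1+r)^3
    = 46018.84191 + 48683.53588 + 51502.52739 + 657798.10300 = 804003.00819

£804003.01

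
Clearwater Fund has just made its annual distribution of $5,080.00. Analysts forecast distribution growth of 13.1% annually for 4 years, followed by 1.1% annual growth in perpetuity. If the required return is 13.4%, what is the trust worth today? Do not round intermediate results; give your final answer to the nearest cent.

D_1 = 5745.48000
D_2 = 6498.13788
D_3 = 7349.39394
D_4 = 8312.16455
Terminal value at year 4: TV = D_4×(1+g_2)/(r−g_2) = 8403.59836/0.123 = 68321.93788
P_0 = D_1/(1+r)^1 + D_2/(1+r)^2 + D_3/(1+r)^3 + D_4/(1+r)^4 + TV/(1+r)^4
    = 5066.56085 + 5053.15725 + 5039.78911 + 5026.45633 + 41315.01910 = 61500.98263

$61500.98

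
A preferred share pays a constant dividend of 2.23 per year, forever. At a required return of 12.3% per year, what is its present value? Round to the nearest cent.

Level perpetuity: PV = C / r = 2.23 / 0.123 = 18.13

18.13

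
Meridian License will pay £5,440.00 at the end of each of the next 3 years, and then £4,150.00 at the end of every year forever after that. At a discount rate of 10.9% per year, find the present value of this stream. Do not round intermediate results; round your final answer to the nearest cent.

£41231.28

PV of 3-year annuity: £5,440.00 × [1 − (1+0.109)^−3] / 0.109 = 13316.96327
Perpetuity value at year 3: £4,150.00 / 0.109 = 38073.39450
PV of perpetuity: 38073.39450 / (1+0.109)^3 = 27914.31406
Total PV = 13316.96327 + 27914.31406 = 41231.27733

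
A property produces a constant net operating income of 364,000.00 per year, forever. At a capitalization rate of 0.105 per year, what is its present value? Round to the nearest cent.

Level perpetuity: PV = C / r = 364,000.00 / 0.105 = 3,466,666.67

3466666.67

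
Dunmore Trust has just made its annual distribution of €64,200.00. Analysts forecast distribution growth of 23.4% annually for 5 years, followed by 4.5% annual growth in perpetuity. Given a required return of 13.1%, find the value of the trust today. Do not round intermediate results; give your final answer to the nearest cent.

€1626293.43

D_1 = 79222.80000
D_2 = 97760.93520
D_3 = 120636.99404
D_4 = 148866.05064
D_5 = 183700.70649
Terminal value at year 5: TV = D_5×(1+g_2)/(r−g_2) = 191967.23828/0.086 = 2232177.18934
P_0 = D_1/(1+r)^1 + D_2/(1+r)^2 + D_3/(1+r)^3 + D_4/(1+r)^4 + D_5/(1+r)^5 + TV/(1+r)^5
    = 70046.68435 + 76425.82537 + 83385.91379 + 90979.85643 + 99265.37828 + 1206189.77095 = 1626293.42917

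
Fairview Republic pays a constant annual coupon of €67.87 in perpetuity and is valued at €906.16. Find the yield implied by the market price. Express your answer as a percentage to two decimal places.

P = C/r ⇒ r = C/P = €67.87/€906.16 = 0.074898

7.49%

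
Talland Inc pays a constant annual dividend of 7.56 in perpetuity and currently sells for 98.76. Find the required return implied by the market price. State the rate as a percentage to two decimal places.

7.65%

P = C/r ⇒ r = C/P = 7.56/98.76 = 0.076549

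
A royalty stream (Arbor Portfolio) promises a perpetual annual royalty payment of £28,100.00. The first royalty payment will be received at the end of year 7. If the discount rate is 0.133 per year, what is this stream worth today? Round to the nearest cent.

£99879.24

Value at end of year 6: C / r = £28,100.00 / 0.133 = £211,278.1955
Discount to today: PV = £211,278.1955 / (1 + 0.133)^6 = £211,278.1955 / 2.115336 = £99,879.24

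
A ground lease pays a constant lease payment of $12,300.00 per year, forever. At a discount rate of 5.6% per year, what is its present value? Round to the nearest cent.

Level perpetuity: PV = C / r = $12,300.00 / 0.056 = $219,642.86

$219642.86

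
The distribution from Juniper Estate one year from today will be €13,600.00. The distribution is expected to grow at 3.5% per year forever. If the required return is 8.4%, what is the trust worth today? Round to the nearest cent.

Growing perpetuity: P = D₁ / (r − g) = €13,600.0000 / (0.084 − 0.035) = €277,551.02

€277551.02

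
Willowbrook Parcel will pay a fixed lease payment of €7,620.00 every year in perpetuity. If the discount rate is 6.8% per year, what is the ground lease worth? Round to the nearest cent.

Level perpetuity: PV = C / r = €7,620.00 / 0.068 = €112,058.82

€112058.82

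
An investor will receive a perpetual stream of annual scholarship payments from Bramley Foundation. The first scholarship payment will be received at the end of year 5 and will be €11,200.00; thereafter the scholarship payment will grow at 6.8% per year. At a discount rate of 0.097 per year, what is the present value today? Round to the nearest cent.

Value at end of year 4: C₁ / (r − g) = €11,200.00 / (0.097 − 0.068) = €386,206.8966
Discount to today: PV = €386,206.8966 / (1 + 0.097)^4 = €386,206.8966 / 1.448193 = €266,681.88

€266681.88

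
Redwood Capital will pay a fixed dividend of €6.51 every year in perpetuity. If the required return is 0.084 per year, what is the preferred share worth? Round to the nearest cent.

€77.50

Level perpetuity: PV = C / r = €6.51 / 0.084 = €77.50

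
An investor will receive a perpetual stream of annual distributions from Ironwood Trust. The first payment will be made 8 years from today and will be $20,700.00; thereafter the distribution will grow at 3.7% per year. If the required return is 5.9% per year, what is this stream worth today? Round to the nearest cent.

Value at end of year 7: C₁ / (r − g) = $20,700.00 / (0.059 − 0.037) = $940,909.0909
Discount to today: PV = $940,909.0909 / (1 + 0.059)^7 = $940,909.0909 / 1.493729 = $629,906.29

$629906.29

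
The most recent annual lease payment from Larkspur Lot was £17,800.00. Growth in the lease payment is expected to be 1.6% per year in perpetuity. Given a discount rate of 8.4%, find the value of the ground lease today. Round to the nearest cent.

£265952.94

D₁ = D₀ × (1 + g) = £17,800.00 × 1.016 = £18,084.8000
Growing perpetuity: P = D₁ / (r − g) = £18,084.8000 / (0.084 − 0.016) = £265,952.94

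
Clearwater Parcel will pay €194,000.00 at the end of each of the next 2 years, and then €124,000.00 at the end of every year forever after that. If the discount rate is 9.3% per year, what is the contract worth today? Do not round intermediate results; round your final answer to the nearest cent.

€1455971.87

PV of 2-year annuity: €194,000.00 × [1 − (1+0.093)^−2] / 0.093 = 339883.93244
Perpetuity value at year 2: €124,000.00 / 0.093 = 1333333.33333
PV of perpetuity: 1333333.33333 / (1+0.093)^2 = 1116087.93322
Total PV = 339883.93244 + 1116087.93322 = 1455971.86566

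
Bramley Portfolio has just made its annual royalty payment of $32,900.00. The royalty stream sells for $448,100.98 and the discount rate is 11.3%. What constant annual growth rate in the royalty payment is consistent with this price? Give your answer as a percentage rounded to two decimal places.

P = D₀(1+g)/(r−g) ⇒ P(r−g) = D₀(1+g) ⇒ g(P+D₀) = P·r − D₀
g = (P·r − D₀)/(P + D₀) = ($448,100.98×0.113 − $32,900.00) / ($448,100.98 + $32,900.00) = 0.036872

3.69%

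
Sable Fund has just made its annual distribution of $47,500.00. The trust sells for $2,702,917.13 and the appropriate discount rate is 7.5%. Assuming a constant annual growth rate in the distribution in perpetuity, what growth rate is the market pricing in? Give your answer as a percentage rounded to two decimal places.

P = D₀(1+g)/(r−g) ⇒ P(r−g) = D₀(1+g) ⇒ g(P+D₀) = P·r − D₀
g = (P·r − D₀)/(P + D₀) = ($2,702,917.13×0.075 − $47,500.00) / ($2,702,917.13 + $47,500.00) = 0.056435

5.64%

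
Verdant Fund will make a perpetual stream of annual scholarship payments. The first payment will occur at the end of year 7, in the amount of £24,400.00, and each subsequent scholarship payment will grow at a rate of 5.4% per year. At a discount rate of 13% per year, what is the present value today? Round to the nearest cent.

Value at end of year 6: C₁ / (r − g) = £24,400.00 / (0.13 − 0.054) = £321,052.6316
Discount to today: PV = £321,052.6316 / (1 + 0.13)^6 = £321,052.6316 / 2.081952 = £154,207.53

£154207.53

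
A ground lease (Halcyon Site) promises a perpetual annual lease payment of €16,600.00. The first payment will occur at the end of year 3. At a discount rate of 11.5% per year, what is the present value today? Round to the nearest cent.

€116107.56

Value at end of year 2: C / r = €16,600.00 / 0.115 = €144,347.8261
Discount to today: PV = €144,347.8261 / (1 + 0.115)^2 = €144,347.8261 / 1.243225 = €116,107.56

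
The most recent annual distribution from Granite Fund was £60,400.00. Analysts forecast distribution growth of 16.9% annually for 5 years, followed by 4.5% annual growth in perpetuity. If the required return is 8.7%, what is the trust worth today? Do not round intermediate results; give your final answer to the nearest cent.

D_1 = 70607.60000
D_2 = 82540.28440
D_3 = 96489.59246
D_4 = 112796.33359
D_5 = 131858.91397
Terminal value at year 5: TV = D_5×(1+g_2)/(r−g_2) = 137792.56510/0.042 = 3280775.35941
P_0 = D_1/(1+r)^1 + D_2/(1+r)^2 + D_3/(1+r)^3 + D_4/(1+r)^4 + D_5/(1+r)^5 + TV/(1+r)^5
    = 64956.39374 + 69856.50808 + 75126.27226 + 80793.57155 + 86888.39480 + 2161866.01336 = 2539487.15380

£2539487.15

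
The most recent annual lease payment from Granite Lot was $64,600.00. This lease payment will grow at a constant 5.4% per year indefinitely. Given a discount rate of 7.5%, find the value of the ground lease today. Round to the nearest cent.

$3242304.76

D₁ = D₀ × (1 + g) = $64,600.00 × 1.054 = $68,088.4000
Growing perpetuity: P = D₁ / (r − g) = $68,088.4000 / (0.075 − 0.054) = $3,242,304.76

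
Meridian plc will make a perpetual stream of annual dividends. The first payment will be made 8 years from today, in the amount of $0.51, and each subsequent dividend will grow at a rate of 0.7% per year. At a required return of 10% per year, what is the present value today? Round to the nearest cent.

Value at end of year 7: C₁ / (r − g) = $0.51 / (0.1 − 0.007) = $5.4839
Discount to today: PV = $5.4839 / (1 + 0.1)^7 = $5.4839 / 1.948717 = $2.81

$2.81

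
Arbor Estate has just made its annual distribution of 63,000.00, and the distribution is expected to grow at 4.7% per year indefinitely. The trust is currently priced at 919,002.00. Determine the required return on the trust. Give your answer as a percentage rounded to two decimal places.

D₁ = 63,000.00 × 1.047 = 65,961.0000
P = D₁/(r − g) ⇒ r = D₁/P + g = 65,961.0000/919,002.00 + 0.047 = 0.071775 + 0.047 = 0.118775

11.88%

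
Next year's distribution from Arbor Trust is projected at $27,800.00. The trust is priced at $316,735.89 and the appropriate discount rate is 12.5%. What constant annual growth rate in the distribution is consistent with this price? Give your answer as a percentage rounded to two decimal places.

3.72%

P = D₁/(r−g) ⇒ g = r − D₁/P = 0.125 − $27,800.00/$316,735.89 = 0.037230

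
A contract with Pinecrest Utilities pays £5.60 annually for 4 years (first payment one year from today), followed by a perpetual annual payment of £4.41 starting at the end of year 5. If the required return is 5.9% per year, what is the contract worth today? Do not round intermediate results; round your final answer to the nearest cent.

£78.88

PV of 4-year annuity: £5.60 × [1 − (1+0.059)^−4] / 0.059 = 19.44911
Perpetuity value at year 4: £4.41 / 0.059 = 74.74576
PV of perpetuity: 74.74576 / (1+0.059)^4 = 59.42959
Total PV = 19.44911 + 59.42959 = 78.87870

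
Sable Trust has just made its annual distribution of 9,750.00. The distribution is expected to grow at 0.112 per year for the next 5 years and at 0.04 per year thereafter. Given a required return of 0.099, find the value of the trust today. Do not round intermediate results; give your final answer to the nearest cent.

232780.12

D_1 = 10842.00000
D_2 = 12056.30400
D_3 = 13406.61005
D_4 = 14908.15037
D_5 = 16577.86322
Terminal value at year 5: TV = D_5×(1+g_2)/(r−g_2) = 17240.97774/0.059 = 292219.96176
P_0 = D_1/(1+r)^1 + D_2/(1+r)^2 + D_3/(1+r)^3 + D_4/(1+r)^4 + D_5/(1+r)^5 + TV/(1+r)^5
    = 9865.33212 + 9982.02850 + 10100.10527 + 10219.57876 + 10340.46550 + 182272.61214 = 232780.12228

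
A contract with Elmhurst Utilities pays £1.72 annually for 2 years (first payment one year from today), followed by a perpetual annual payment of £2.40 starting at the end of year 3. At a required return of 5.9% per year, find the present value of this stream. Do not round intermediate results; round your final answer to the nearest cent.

PV of 2-year annuity: £1.72 × [1 − (1+0.059)^−2] / 0.059 = 3.15786
Perpetuity value at year 2: £2.40 / 0.059 = 40.67797
PV of perpetuity: 40.67797 / (1+0.059)^2 = 36.27165
Total PV = 3.15786 + 36.27165 = 39.42951

£39.43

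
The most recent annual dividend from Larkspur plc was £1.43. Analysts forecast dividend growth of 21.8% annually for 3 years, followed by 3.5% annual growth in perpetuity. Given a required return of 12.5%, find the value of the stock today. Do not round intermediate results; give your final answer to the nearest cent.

D_1 = 1.74174
D_2 = 2.12144
D_3 = 2.58391
Terminal value at year 3: TV = D_3×(1+g_2)/(r−g_2) = 2.67435/0.09 = 29.71500
P_0 = D_1/(1+r)^1 + D_2/(1+r)^2 + D_3/(1+r)^3 + TV/(1+r)^3
    = 1.54821 + 1.67620 + 1.81476 + 20.86979 = 25.90897

£25.91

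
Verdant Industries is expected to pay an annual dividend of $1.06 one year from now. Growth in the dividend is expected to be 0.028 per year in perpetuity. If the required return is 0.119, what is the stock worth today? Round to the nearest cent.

$11.65

Growing perpetuity: P = D₁ / (r − g) = $1.0600 / (0.119 − 0.028) = $11.65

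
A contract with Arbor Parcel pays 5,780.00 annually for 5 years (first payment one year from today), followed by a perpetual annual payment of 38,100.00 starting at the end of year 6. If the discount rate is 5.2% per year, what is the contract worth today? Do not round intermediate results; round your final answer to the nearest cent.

593533.86

PV of 5-year annuity: 5,780.00 × [1 − (1+0.052)^−5] / 0.052 = 24886.62759
Perpetuity value at year 5: 38,100.00 / 0.052 = 732692.30769
PV of perpetuity: 732692.30769 / (1+0.052)^5 = 568647.23655
Total PV = 24886.62759 + 568647.23655 = 593533.86414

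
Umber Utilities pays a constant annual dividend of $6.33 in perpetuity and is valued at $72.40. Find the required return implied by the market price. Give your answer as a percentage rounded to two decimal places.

8.74%

P = C/r ⇒ r = C/P = $6.33/$72.40 = 0.087431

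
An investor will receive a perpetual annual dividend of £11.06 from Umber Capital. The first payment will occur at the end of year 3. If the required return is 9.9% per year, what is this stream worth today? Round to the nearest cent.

£92.50

Value at end of year 2: C / r = £11.06 / 0.099 = £111.7172
Discount to today: PV = £111.7172 / (1 + 0.099)^2 = £111.7172 / 1.207801 = £92.50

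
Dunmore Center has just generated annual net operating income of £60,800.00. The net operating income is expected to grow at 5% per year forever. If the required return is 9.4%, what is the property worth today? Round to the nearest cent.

D₁ = D₀ × (1 + g) = £60,800.00 × 1.05 = £63,840.0000
Growing perpetuity: P = D₁ / (r − g) = £63,840.0000 / (0.094 − 0.05) = £1,450,909.09

£1450909.09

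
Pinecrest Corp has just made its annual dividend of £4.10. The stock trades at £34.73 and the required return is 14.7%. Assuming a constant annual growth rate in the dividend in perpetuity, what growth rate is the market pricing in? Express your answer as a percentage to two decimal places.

P = D₀(1+g)/(r−g) ⇒ P(r−g) = D₀(1+g) ⇒ g(P+D₀) = P·r − D₀
g = (P·r − D₀)/(P + D₀) = (£34.73×0.147 − £4.10) / (£34.73 + £4.10) = 0.025890

2.59%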